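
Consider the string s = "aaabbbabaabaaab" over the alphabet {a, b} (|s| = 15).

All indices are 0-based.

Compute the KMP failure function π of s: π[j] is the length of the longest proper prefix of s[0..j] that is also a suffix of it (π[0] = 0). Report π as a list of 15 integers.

π[0] = 0
j=1 s[j]='a': π[1]=1 (border 'a')
j=2 s[j]='a': π[2]=2 (border 'aa')
j=3 s[j]='b': k: 2→1→0; π[3]=0 (border '')
j=4 s[j]='b': π[4]=0 (border '')
j=5 s[j]='b': π[5]=0 (border '')
j=6 s[j]='a': π[6]=1 (border 'a')
j=7 s[j]='b': k: 1→0; π[7]=0 (border '')
j=8 s[j]='a': π[8]=1 (border 'a')
j=9 s[j]='a': π[9]=2 (border 'aa')
j=10 s[j]='b': k: 2→1→0; π[10]=0 (border '')
j=11 s[j]='a': π[11]=1 (border 'a')
j=12 s[j]='a': π[12]=2 (border 'aa')
j=13 s[j]='a': π[13]=3 (border 'aaa')
j=14 s[j]='b': π[14]=4 (border 'aaab')

[0, 1, 2, 0, 0, 0, 1, 0, 1, 2, 0, 1, 2, 3, 4]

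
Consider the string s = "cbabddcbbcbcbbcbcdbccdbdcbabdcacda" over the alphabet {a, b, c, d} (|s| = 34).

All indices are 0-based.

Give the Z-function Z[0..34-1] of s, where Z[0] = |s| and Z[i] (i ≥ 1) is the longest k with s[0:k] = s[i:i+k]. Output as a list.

[34, 0, 0, 0, 0, 0, 2, 0, 0, 2, 0, 2, 0, 0, 2, 0, 1, 0, 0, 1, 1, 0, 0, 0, 5, 0, 0, 0, 0, 1, 0, 1, 0, 0]

Z[0]=34
i=1: i≥r, start 0; Z[1]=0
i=2: i≥r, start 0; Z[2]=0
i=3: i≥r, start 0; Z[3]=0
i=4: i≥r, start 0; Z[4]=0
i=5: i≥r, start 0; Z[5]=0
i=6: i≥r, start 0; Z[6]=2 scan→box=[6,8)
i=7: min(r-i=1, Z[1]=0)=0; Z[7]=0
i=8: i≥r, start 0; Z[8]=0
i=9: i≥r, start 0; Z[9]=2 scan→box=[9,11)
i=10: min(r-i=1, Z[1]=0)=0; Z[10]=0
i=11: i≥r, start 0; Z[11]=2 scan→box=[11,13)
i=12: min(r-i=1, Z[1]=0)=0; Z[12]=0
i=13: i≥r, start 0; Z[13]=0
i=14: i≥r, start 0; Z[14]=2 scan→box=[14,16)
i=15: min(r-i=1, Z[1]=0)=0; Z[15]=0
i=16: i≥r, start 0; Z[16]=1 scan→box=[16,17)
i=17: i≥r, start 0; Z[17]=0
i=18: i≥r, start 0; Z[18]=0
i=19: i≥r, start 0; Z[19]=1 scan→box=[19,20)
i=20: i≥r, start 0; Z[20]=1 scan→box=[20,21)
i=21: i≥r, start 0; Z[21]=0
i=22: i≥r, start 0; Z[22]=0
i=23: i≥r, start 0; Z[23]=0
i=24: i≥r, start 0; Z[24]=5 scan→box=[24,29)
i=25: min(r-i=4, Z[1]=0)=0; Z[25]=0
i=26: min(r-i=3, Z[2]=0)=0; Z[26]=0
i=27: min(r-i=2, Z[3]=0)=0; Z[27]=0
i=28: min(r-i=1, Z[4]=0)=0; Z[28]=0
i=29: i≥r, start 0; Z[29]=1 scan→box=[29,30)
i=30: i≥r, start 0; Z[30]=0
i=31: i≥r, start 0; Z[31]=1 scan→box=[31,32)
i=32: i≥r, start 0; Z[32]=0
i=33: i≥r, start 0; Z[33]=0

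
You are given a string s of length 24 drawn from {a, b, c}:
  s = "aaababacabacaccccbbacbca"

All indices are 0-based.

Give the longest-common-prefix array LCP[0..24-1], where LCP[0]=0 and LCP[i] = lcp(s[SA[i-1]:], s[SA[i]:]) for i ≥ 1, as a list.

[0, 1, 2, 1, 3, 5, 1, 3, 2, 2, 0, 2, 4, 3, 1, 1, 0, 2, 2, 1, 2, 1, 2, 3]

rank→(start, suffix):
  0 → (23, 'a')
  1 → (0, 'aaababacabacaccccbbacbca')
  2 → (1, 'aababacabacaccccbbacbca')
  3 → (2, 'ababacabacaccccbbacbca')
  4 → (4, 'abacabacaccccbbacbca')
  5 → (8, 'abacaccccbbacbca')
  6 → (6, 'acabacaccccbbacbca')
  7 → (10, 'acaccccbbacbca')
  8 → (19, 'acbca')
  9 → (12, 'accccbbacbca')
  10 → (3, 'babacabacaccccbbacbca')
  11 → (5, 'bacabacaccccbbacbca')
  12 → (9, 'bacaccccbbacbca')
  13 → (18, 'bacbca')
  14 → (17, 'bbacbca')
  15 → (21, 'bca')
  16 → (22, 'ca')
  17 → (7, 'cabacaccccbbacbca')
  18 → (11, 'caccccbbacbca')
  19 → (16, 'cbbacbca')
  20 → (20, 'cbca')
  21 → (15, 'ccbbacbca')
  22 → (14, 'cccbbacbca')
  23 → (13, 'ccccbbacbca')

SA = [23, 0, 1, 2, 4, 8, 6, 10, 19, 12, 3, 5, 9, 18, 17, 21, 22, 7, 11, 16, 20, 15, 14, 13]
i: (SA[i-1],SA[i]) lcp shared
  1: (23,0) 1 'a'
  2: (0,1) 2 'aa'
  3: (1,2) 1 'a'
  4: (2,4) 3 'aba'
  5: (4,8) 5 'abaca'
  6: (8,6) 1 'a'
  7: (6,10) 3 'aca'
  8: (10,19) 2 'ac'
  9: (19,12) 2 'ac'
  10: (12,3) 0 ''
  11: (3,5) 2 'ba'
  12: (5,9) 4 'baca'
  13: (9,18) 3 'bac'
  14: (18,17) 1 'b'
  15: (17,21) 1 'b'
  16: (21,22) 0 ''
  17: (22,7) 2 'ca'
  18: (7,11) 2 'ca'
  19: (11,16) 1 'c'
  20: (16,20) 2 'cb'
  21: (20,15) 1 'c'
  22: (15,14) 2 'cc'
  23: (14,13) 3 'ccc'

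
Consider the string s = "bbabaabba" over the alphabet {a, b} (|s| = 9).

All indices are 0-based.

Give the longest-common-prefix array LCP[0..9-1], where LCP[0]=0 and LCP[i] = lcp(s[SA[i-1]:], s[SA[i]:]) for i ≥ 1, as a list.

sorted suffixes:
  #0 SA[0]=8  'a'
  #1 SA[1]=4  'aabba'
  #2 SA[2]=2  'abaabba'
  #3 SA[3]=5  'abba'
  #4 SA[4]=7  'ba'
  #5 SA[5]=3  'baabba'
  #6 SA[6]=1  'babaabba'
  #7 SA[7]=6  'bba'
  #8 SA[8]=0  'bbabaabba'

SA = [8, 4, 2, 5, 7, 3, 1, 6, 0]
[i] adj suffixes → lcp
  [1] 8/4 → 1 ('a')
  [2] 4/2 → 1 ('a')
  [3] 2/5 → 2 ('ab')
  [4] 5/7 → 0 ('')
  [5] 7/3 → 2 ('ba')
  [6] 3/1 → 2 ('ba')
  [7] 1/6 → 1 ('b')
  [8] 6/0 → 3 ('bba')

[0, 1, 1, 2, 0, 2, 2, 1, 3]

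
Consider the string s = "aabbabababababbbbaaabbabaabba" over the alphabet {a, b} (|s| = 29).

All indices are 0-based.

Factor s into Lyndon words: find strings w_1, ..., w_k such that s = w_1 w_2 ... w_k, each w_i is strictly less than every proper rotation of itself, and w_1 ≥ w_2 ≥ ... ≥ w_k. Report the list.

emit factor 1: 'aabbabababababbbb' (i=0, period=17)
emit factor 2: 'aaabbabaabb' (i=17, period=11)
emit factor 3: 'a' (i=28, period=1)

["aabbabababababbbb", "aaabbabaabb", "a"]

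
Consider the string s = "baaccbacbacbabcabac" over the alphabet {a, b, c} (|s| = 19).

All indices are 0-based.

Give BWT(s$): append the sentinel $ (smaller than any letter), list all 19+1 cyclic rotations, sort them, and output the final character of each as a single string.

cbcbbbba$caccaabaaca

rank  rotation              last
    0  $baaccbacbacbabcabac  c
    1  aaccbacbacbabcabac$b  b
    2  abac$baaccbacbacbabc  c
    3  abcabac$baaccbacbacb  b
    4  ac$baaccbacbacbabcab  b
    5  acbabcabac$baaccbacb  b
    6  acbacbabcabac$baaccb  b
    7  accbacbacbabcabac$ba  a
    8  baaccbacbacbabcabac$  $
    9  babcabac$baaccbacbac  c
   10  bac$baaccbacbacbabca  a
   11  bacbabcabac$baaccbac  c
   12  bacbacbabcabac$baacc  c
   13  bcabac$baaccbacbacba  a
   14  c$baaccbacbacbabcaba  a
   15  cabac$baaccbacbacbab  b
   16  cbabcabac$baaccbacba  a
   17  cbacbabcabac$baaccba  a
   18  cbacbacbabcabac$baac  c
   19  ccbacbacbabcabac$baa  a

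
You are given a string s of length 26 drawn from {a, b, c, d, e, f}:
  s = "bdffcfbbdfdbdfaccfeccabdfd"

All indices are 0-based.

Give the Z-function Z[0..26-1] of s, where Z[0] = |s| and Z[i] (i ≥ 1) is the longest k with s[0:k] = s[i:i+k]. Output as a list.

[26, 0, 0, 0, 0, 0, 1, 3, 0, 0, 0, 3, 0, 0, 0, 0, 0, 0, 0, 0, 0, 0, 3, 0, 0, 0]

Z[0]=26
i=1: fresh scan; Z[1]=0
i=2: fresh scan; Z[2]=0
i=3: fresh scan; Z[3]=0
i=4: fresh scan; Z[4]=0
i=5: fresh scan; Z[5]=0
i=6: fresh scan; Z[6]=1 grow→box=[6,7)
i=7: fresh scan; Z[7]=3 grow→box=[7,10)
i=8: min(r-i=2, Z[1]=0)=0; Z[8]=0
i=9: min(r-i=1, Z[2]=0)=0; Z[9]=0
i=10: fresh scan; Z[10]=0
i=11: fresh scan; Z[11]=3 grow→box=[11,14)
i=12: min(r-i=2, Z[1]=0)=0; Z[12]=0
i=13: min(r-i=1, Z[2]=0)=0; Z[13]=0
i=14: fresh scan; Z[14]=0
i=15: fresh scan; Z[15]=0
i=16: fresh scan; Z[16]=0
i=17: fresh scan; Z[17]=0
i=18: fresh scan; Z[18]=0
i=19: fresh scan; Z[19]=0
i=20: fresh scan; Z[20]=0
i=21: fresh scan; Z[21]=0
i=22: fresh scan; Z[22]=3 grow→box=[22,25)
i=23: min(r-i=2, Z[1]=0)=0; Z[23]=0
i=24: min(r-i=1, Z[2]=0)=0; Z[24]=0
i=25: fresh scan; Z[25]=0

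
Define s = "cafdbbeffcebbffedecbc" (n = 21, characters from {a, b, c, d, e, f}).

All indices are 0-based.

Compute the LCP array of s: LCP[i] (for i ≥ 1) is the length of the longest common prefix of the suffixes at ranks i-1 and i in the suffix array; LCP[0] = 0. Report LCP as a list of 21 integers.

rank→(start, suffix):
  0 → (1, 'afdbbeffcebbffedecbc')
  1 → (4, 'bbeffcebbffedecbc')
  2 → (11, 'bbffedecbc')
  3 → (19, 'bc')
  4 → (5, 'beffcebbffedecbc')
  5 → (12, 'bffedecbc')
  6 → (20, 'c')
  7 → (0, 'cafdbbeffcebbffedecbc')
  8 → (18, 'cbc')
  9 → (9, 'cebbffedecbc')
  10 → (3, 'dbbeffcebbffedecbc')
  11 → (16, 'decbc')
  12 → (10, 'ebbffedecbc')
  13 → (17, 'ecbc')
  14 → (15, 'edecbc')
  15 → (6, 'effcebbffedecbc')
  16 → (8, 'fcebbffedecbc')
  17 → (2, 'fdbbeffcebbffedecbc')
  18 → (14, 'fedecbc')
  19 → (7, 'ffcebbffedecbc')
  20 → (13, 'ffedecbc')

SA = [1, 4, 11, 19, 5, 12, 20, 0, 18, 9, 3, 16, 10, 17, 15, 6, 8, 2, 14, 7, 13]
i: (SA[i-1],SA[i]) lcp shared
  1: (1,4) 0 ''
  2: (4,11) 2 'bb'
  3: (11,19) 1 'b'
  4: (19,5) 1 'b'
  5: (5,12) 1 'b'
  6: (12,20) 0 ''
  7: (20,0) 1 'c'
  8: (0,18) 1 'c'
  9: (18,9) 1 'c'
  10: (9,3) 0 ''
  11: (3,16) 1 'd'
  12: (16,10) 0 ''
  13: (10,17) 1 'e'
  14: (17,15) 1 'e'
  15: (15,6) 1 'e'
  16: (6,8) 0 ''
  17: (8,2) 1 'f'
  18: (2,14) 1 'f'
  19: (14,7) 1 'f'
  20: (7,13) 2 'ff'

[0, 0, 2, 1, 1, 1, 0, 1, 1, 1, 0, 1, 0, 1, 1, 1, 0, 1, 1, 1, 2]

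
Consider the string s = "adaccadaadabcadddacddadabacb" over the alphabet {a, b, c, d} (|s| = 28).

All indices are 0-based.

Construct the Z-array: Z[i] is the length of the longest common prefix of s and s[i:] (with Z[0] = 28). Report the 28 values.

[28, 0, 1, 0, 0, 3, 0, 1, 3, 0, 1, 0, 0, 2, 0, 0, 0, 1, 0, 0, 0, 3, 0, 1, 0, 1, 0, 0]

Z[0]=28
i=1: fresh scan; Z[1]=0
i=2: fresh scan; Z[2]=1 grow→box=[2,3)
i=3: fresh scan; Z[3]=0
i=4: fresh scan; Z[4]=0
i=5: fresh scan; Z[5]=3 grow→box=[5,8)
i=6: min(r-i=2, Z[1]=0)=0; Z[6]=0
i=7: min(r-i=1, Z[2]=1)=1; Z[7]=1
i=8: fresh scan; Z[8]=3 grow→box=[8,11)
i=9: min(r-i=2, Z[1]=0)=0; Z[9]=0
i=10: min(r-i=1, Z[2]=1)=1; Z[10]=1
i=11: fresh scan; Z[11]=0
i=12: fresh scan; Z[12]=0
i=13: fresh scan; Z[13]=2 grow→box=[13,15)
i=14: min(r-i=1, Z[1]=0)=0; Z[14]=0
i=15: fresh scan; Z[15]=0
i=16: fresh scan; Z[16]=0
i=17: fresh scan; Z[17]=1 grow→box=[17,18)
i=18: fresh scan; Z[18]=0
i=19: fresh scan; Z[19]=0
i=20: fresh scan; Z[20]=0
i=21: fresh scan; Z[21]=3 grow→box=[21,24)
i=22: min(r-i=2, Z[1]=0)=0; Z[22]=0
i=23: min(r-i=1, Z[2]=1)=1; Z[23]=1
i=24: fresh scan; Z[24]=0
i=25: fresh scan; Z[25]=1 grow→box=[25,26)
i=26: fresh scan; Z[26]=0
i=27: fresh scan; Z[27]=0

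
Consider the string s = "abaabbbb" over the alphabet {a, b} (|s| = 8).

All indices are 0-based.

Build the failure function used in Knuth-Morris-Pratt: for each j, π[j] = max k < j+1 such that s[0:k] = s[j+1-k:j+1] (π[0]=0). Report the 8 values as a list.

π[0] = 0
j=1 s[j]='b': π[1]=0 (border '')
j=2 s[j]='a': π[2]=1 (border 'a')
j=3 s[j]='a': k: 1→0; π[3]=1 (border 'a')
j=4 s[j]='b': π[4]=2 (border 'ab')
j=5 s[j]='b': k: 2→0; π[5]=0 (border '')
j=6 s[j]='b': π[6]=0 (border '')
j=7 s[j]='b': π[7]=0 (border '')

[0, 0, 1, 1, 2, 0, 0, 0]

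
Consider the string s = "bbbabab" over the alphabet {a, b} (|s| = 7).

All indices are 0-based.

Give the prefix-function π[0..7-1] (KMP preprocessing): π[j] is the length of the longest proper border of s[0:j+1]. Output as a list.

[0, 1, 2, 0, 1, 0, 1]

π[0] = 0
j=1 s[j]='b': π[1]=1 (border 'b')
j=2 s[j]='b': π[2]=2 (border 'bb')
j=3 s[j]='a': k: 2→1→0; π[3]=0 (border '')
j=4 s[j]='b': π[4]=1 (border 'b')
j=5 s[j]='a': k: 1→0; π[5]=0 (border '')
j=6 s[j]='b': π[6]=1 (border 'b')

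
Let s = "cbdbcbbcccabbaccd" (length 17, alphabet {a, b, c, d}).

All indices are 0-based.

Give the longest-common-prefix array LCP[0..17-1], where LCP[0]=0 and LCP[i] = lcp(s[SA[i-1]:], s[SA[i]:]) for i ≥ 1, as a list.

[0, 1, 0, 1, 2, 1, 2, 1, 0, 1, 2, 1, 2, 2, 1, 0, 1]

sorted suffixes:
  #0 SA[0]=10  'abbaccd'
  #1 SA[1]=13  'accd'
  #2 SA[2]=12  'baccd'
  #3 SA[3]=11  'bbaccd'
  #4 SA[4]=5  'bbcccabbaccd'
  #5 SA[5]=3  'bcbbcccabbaccd'
  #6 SA[6]=6  'bcccabbaccd'
  #7 SA[7]=1  'bdbcbbcccabbaccd'
  #8 SA[8]=9  'cabbaccd'
  #9 SA[9]=4  'cbbcccabbaccd'
  #10 SA[10]=0  'cbdbcbbcccabbaccd'
  #11 SA[11]=8  'ccabbaccd'
  #12 SA[12]=7  'cccabbaccd'
  #13 SA[13]=14  'ccd'
  #14 SA[14]=15  'cd'
  #15 SA[15]=16  'd'
  #16 SA[16]=2  'dbcbbcccabbaccd'

SA = [10, 13, 12, 11, 5, 3, 6, 1, 9, 4, 0, 8, 7, 14, 15, 16, 2]
[i] adj suffixes → lcp
  [1] 10/13 → 1 ('a')
  [2] 13/12 → 0 ('')
  [3] 12/11 → 1 ('b')
  [4] 11/5 → 2 ('bb')
  [5] 5/3 → 1 ('b')
  [6] 3/6 → 2 ('bc')
  [7] 6/1 → 1 ('b')
  [8] 1/9 → 0 ('')
  [9] 9/4 → 1 ('c')
  [10] 4/0 → 2 ('cb')
  [11] 0/8 → 1 ('c')
  [12] 8/7 → 2 ('cc')
  [13] 7/14 → 2 ('cc')
  [14] 14/15 → 1 ('c')
  [15] 15/16 → 0 ('')
  [16] 16/2 → 1 ('d')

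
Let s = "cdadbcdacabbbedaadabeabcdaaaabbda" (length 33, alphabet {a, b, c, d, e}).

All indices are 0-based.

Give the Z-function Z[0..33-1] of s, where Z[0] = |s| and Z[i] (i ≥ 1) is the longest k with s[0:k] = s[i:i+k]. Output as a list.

[33, 0, 0, 0, 0, 3, 0, 0, 1, 0, 0, 0, 0, 0, 0, 0, 0, 0, 0, 0, 0, 0, 0, 3, 0, 0, 0, 0, 0, 0, 0, 0, 0]

Z[0]=33
i=1: outside box; Z[1]=0
i=2: outside box; Z[2]=0
i=3: outside box; Z[3]=0
i=4: outside box; Z[4]=0
i=5: outside box; Z[5]=3 scan→box=[5,8)
i=6: min(r-i=2, Z[1]=0)=0; Z[6]=0
i=7: min(r-i=1, Z[2]=0)=0; Z[7]=0
i=8: outside box; Z[8]=1 scan→box=[8,9)
i=9: outside box; Z[9]=0
i=10: outside box; Z[10]=0
i=11: outside box; Z[11]=0
i=12: outside box; Z[12]=0
i=13: outside box; Z[13]=0
i=14: outside box; Z[14]=0
i=15: outside box; Z[15]=0
i=16: outside box; Z[16]=0
i=17: outside box; Z[17]=0
i=18: outside box; Z[18]=0
i=19: outside box; Z[19]=0
i=20: outside box; Z[20]=0
i=21: outside box; Z[21]=0
i=22: outside box; Z[22]=0
i=23: outside box; Z[23]=3 scan→box=[23,26)
i=24: min(r-i=2, Z[1]=0)=0; Z[24]=0
i=25: min(r-i=1, Z[2]=0)=0; Z[25]=0
i=26: outside box; Z[26]=0
i=27: outside box; Z[27]=0
i=28: outside box; Z[28]=0
i=29: outside box; Z[29]=0
i=30: outside box; Z[30]=0
i=31: outside box; Z[31]=0
i=32: outside box; Z[32]=0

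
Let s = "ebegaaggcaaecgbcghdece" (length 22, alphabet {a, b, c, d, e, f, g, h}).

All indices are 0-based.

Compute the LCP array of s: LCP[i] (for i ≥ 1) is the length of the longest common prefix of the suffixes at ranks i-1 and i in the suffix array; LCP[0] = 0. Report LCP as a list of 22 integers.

[0, 2, 1, 1, 0, 1, 0, 1, 1, 2, 0, 0, 1, 1, 2, 1, 0, 1, 1, 1, 1, 0]

rank | idx | suffix
   0 |   9 | aaecgbcghdece
   1 |   4 | aaggcaaecgbcghdece
   2 |  10 | aecgbcghdece
   3 |   5 | aggcaaecgbcghdece
   4 |  14 | bcghdece
   5 |   1 | begaaggcaaecgbcghdece
   6 |   8 | caaecgbcghdece
   7 |  20 | ce
   8 |  12 | cgbcghdece
   9 |  15 | cghdece
  10 |  18 | dece
  11 |  21 | e
  12 |   0 | ebegaaggcaaecgbcghdece
  13 |  19 | ece
  14 |  11 | ecgbcghdece
  15 |   2 | egaaggcaaecgbcghdece
  16 |   3 | gaaggcaaecgbcghdece
  17 |  13 | gbcghdece
  18 |   7 | gcaaecgbcghdece
  19 |   6 | ggcaaecgbcghdece
  20 |  16 | ghdece
  21 |  17 | hdece

SA = [9, 4, 10, 5, 14, 1, 8, 20, 12, 15, 18, 21, 0, 19, 11, 2, 3, 13, 7, 6, 16, 17]
i: (SA[i-1],SA[i]) lcp shared
  1: (9,4) 2 'aa'
  2: (4,10) 1 'a'
  3: (10,5) 1 'a'
  4: (5,14) 0 ''
  5: (14,1) 1 'b'
  6: (1,8) 0 ''
  7: (8,20) 1 'c'
  8: (20,12) 1 'c'
  9: (12,15) 2 'cg'
  10: (15,18) 0 ''
  11: (18,21) 0 ''
  12: (21,0) 1 'e'
  13: (0,19) 1 'e'
  14: (19,11) 2 'ec'
  15: (11,2) 1 'e'
  16: (2,3) 0 ''
  17: (3,13) 1 'g'
  18: (13,7) 1 'g'
  19: (7,6) 1 'g'
  20: (6,16) 1 'g'
  21: (16,17) 0 ''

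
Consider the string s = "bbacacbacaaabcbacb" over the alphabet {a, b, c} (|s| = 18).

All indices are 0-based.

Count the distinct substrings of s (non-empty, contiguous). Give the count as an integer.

140

sorted suffixes:
  #0 SA[0]=9  'aaabcbacb'
  #1 SA[1]=10  'aabcbacb'
  #2 SA[2]=11  'abcbacb'
  #3 SA[3]=7  'acaaabcbacb'
  #4 SA[4]=2  'acacbacaaabcbacb'
  #5 SA[5]=15  'acb'
  #6 SA[6]=4  'acbacaaabcbacb'
  #7 SA[7]=17  'b'
  #8 SA[8]=6  'bacaaabcbacb'
  #9 SA[9]=1  'bacacbacaaabcbacb'
  #10 SA[10]=14  'bacb'
  #11 SA[11]=0  'bbacacbacaaabcbacb'
  #12 SA[12]=12  'bcbacb'
  #13 SA[13]=8  'caaabcbacb'
  #14 SA[14]=3  'cacbacaaabcbacb'
  #15 SA[15]=16  'cb'
  #16 SA[16]=5  'cbacaaabcbacb'
  #17 SA[17]=13  'cbacb'

SA = [9, 10, 11, 7, 2, 15, 4, 17, 6, 1, 14, 0, 12, 8, 3, 16, 5, 13]
i: (SA[i-1],SA[i]) lcp shared
  1: (9,10) 2 'aa'
  2: (10,11) 1 'a'
  3: (11,7) 1 'a'
  4: (7,2) 3 'aca'
  5: (2,15) 2 'ac'
  6: (15,4) 3 'acb'
  7: (4,17) 0 ''
  8: (17,6) 1 'b'
  9: (6,1) 4 'baca'
  10: (1,14) 3 'bac'
  11: (14,0) 1 'b'
  12: (0,12) 1 'b'
  13: (12,8) 0 ''
  14: (8,3) 2 'ca'
  15: (3,16) 1 'c'
  16: (16,5) 2 'cb'
  17: (5,13) 4 'cbac'

n(n+1)/2 = 18·19/2 = 171
Σ LCP = 0 + 2 + 1 + 1 + 3 + 2 + 3 + 0 + 1 + 4 + 3 + 1 + 1 + 0 + 2 + 1 + 2 + 4 = 31
distinct = 171 − 31 = 140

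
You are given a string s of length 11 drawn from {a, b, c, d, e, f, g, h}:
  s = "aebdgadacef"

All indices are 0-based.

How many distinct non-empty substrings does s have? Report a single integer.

62

sorted suffixes:
  #0 SA[0]=7  'acef'
  #1 SA[1]=5  'adacef'
  #2 SA[2]=0  'aebdgadacef'
  #3 SA[3]=2  'bdgadacef'
  #4 SA[4]=8  'cef'
  #5 SA[5]=6  'dacef'
  #6 SA[6]=3  'dgadacef'
  #7 SA[7]=1  'ebdgadacef'
  #8 SA[8]=9  'ef'
  #9 SA[9]=10  'f'
  #10 SA[10]=4  'gadacef'

SA = [7, 5, 0, 2, 8, 6, 3, 1, 9, 10, 4]
i: (SA[i-1],SA[i]) lcp shared
  1: (7,5) 1 'a'
  2: (5,0) 1 'a'
  3: (0,2) 0 ''
  4: (2,8) 0 ''
  5: (8,6) 0 ''
  6: (6,3) 1 'd'
  7: (3,1) 0 ''
  8: (1,9) 1 'e'
  9: (9,10) 0 ''
  10: (10,4) 0 ''

n(n+1)/2 = 11·12/2 = 66
Σ LCP = 0 + 1 + 1 + 0 + 0 + 0 + 1 + 0 + 1 + 0 + 0 = 4
distinct = 66 − 4 = 62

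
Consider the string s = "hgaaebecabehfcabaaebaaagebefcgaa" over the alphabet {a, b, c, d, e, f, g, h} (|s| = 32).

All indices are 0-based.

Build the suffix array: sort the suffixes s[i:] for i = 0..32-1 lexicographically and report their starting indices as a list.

rank | idx | suffix
   0 |  31 | a
   1 |  30 | aa
   2 |  20 | aaagebefcgaa
   3 |  16 | aaebaaagebefcgaa
   4 |   2 | aaebecabehfcabaaebaaagebefcgaa
   5 |  21 | aagebefcgaa
   6 |  14 | abaaebaaagebefcgaa
   7 |   8 | abehfcabaaebaaagebefcgaa
   8 |  17 | aebaaagebefcgaa
   9 |   3 | aebecabehfcabaaebaaagebefcgaa
  10 |  22 | agebefcgaa
  11 |  19 | baaagebefcgaa
  12 |  15 | baaebaaagebefcgaa
  13 |   5 | becabehfcabaaebaaagebefcgaa
  14 |  25 | befcgaa
  15 |   9 | behfcabaaebaaagebefcgaa
  16 |  13 | cabaaebaaagebefcgaa
  17 |   7 | cabehfcabaaebaaagebefcgaa
  18 |  28 | cgaa
  19 |  18 | ebaaagebefcgaa
  20 |   4 | ebecabehfcabaaebaaagebefcgaa
  21 |  24 | ebefcgaa
  22 |   6 | ecabehfcabaaebaaagebefcgaa
  23 |  26 | efcgaa
  24 |  10 | ehfcabaaebaaagebefcgaa
  25 |  12 | fcabaaebaaagebefcgaa
  26 |  27 | fcgaa
  27 |  29 | gaa
  28 |   1 | gaaebecabehfcabaaebaaagebefcgaa
  29 |  23 | gebefcgaa
  30 |  11 | hfcabaaebaaagebefcgaa
  31 |   0 | hgaaebecabehfcabaaebaaagebefcgaa

[31, 30, 20, 16, 2, 21, 14, 8, 17, 3, 22, 19, 15, 5, 25, 9, 13, 7, 28, 18, 4, 24, 6, 26, 10, 12, 27, 29, 1, 23, 11, 0]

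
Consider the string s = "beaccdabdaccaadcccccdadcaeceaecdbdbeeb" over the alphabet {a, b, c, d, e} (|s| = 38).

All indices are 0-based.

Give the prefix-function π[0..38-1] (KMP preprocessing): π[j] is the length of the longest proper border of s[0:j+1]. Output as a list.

π[0] = 0
j=1 s[j]='e': π[1]=0 (border '')
j=2 s[j]='a': π[2]=0 (border '')
j=3 s[j]='c': π[3]=0 (border '')
j=4 s[j]='c': π[4]=0 (border '')
j=5 s[j]='d': π[5]=0 (border '')
j=6 s[j]='a': π[6]=0 (border '')
j=7 s[j]='b': π[7]=1 (border 'b')
j=8 s[j]='d': k: 1→0; π[8]=0 (border '')
j=9 s[j]='a': π[9]=0 (border '')
j=10 s[j]='c': π[10]=0 (border '')
j=11 s[j]='c': π[11]=0 (border '')
j=12 s[j]='a': π[12]=0 (border '')
j=13 s[j]='a': π[13]=0 (border '')
j=14 s[j]='d': π[14]=0 (border '')
j=15 s[j]='c': π[15]=0 (border '')
j=16 s[j]='c': π[16]=0 (border '')
j=17 s[j]='c': π[17]=0 (border '')
j=18 s[j]='c': π[18]=0 (border '')
j=19 s[j]='c': π[19]=0 (border '')
j=20 s[j]='d': π[20]=0 (border '')
j=21 s[j]='a': π[21]=0 (border '')
j=22 s[j]='d': π[22]=0 (border '')
j=23 s[j]='c': π[23]=0 (border '')
j=24 s[j]='a': π[24]=0 (border '')
j=25 s[j]='e': π[25]=0 (border '')
j=26 s[j]='c': π[26]=0 (border '')
j=27 s[j]='e': π[27]=0 (border '')
j=28 s[j]='a': π[28]=0 (border '')
j=29 s[j]='e': π[29]=0 (border '')
j=30 s[j]='c': π[30]=0 (border '')
j=31 s[j]='d': π[31]=0 (border '')
j=32 s[j]='b': π[32]=1 (border 'b')
j=33 s[j]='d': k: 1→0; π[33]=0 (border '')
j=34 s[j]='b': π[34]=1 (border 'b')
j=35 s[j]='e': π[35]=2 (border 'be')
j=36 s[j]='e': k: 2→0; π[36]=0 (border '')
j=37 s[j]='b': π[37]=1 (border 'b')

[0, 0, 0, 0, 0, 0, 0, 1, 0, 0, 0, 0, 0, 0, 0, 0, 0, 0, 0, 0, 0, 0, 0, 0, 0, 0, 0, 0, 0, 0, 0, 0, 1, 0, 1, 2, 0, 1]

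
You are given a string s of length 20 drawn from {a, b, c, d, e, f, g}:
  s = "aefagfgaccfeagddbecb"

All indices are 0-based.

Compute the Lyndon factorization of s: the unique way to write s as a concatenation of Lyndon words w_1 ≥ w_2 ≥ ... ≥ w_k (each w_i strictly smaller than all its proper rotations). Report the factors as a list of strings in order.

["aefagfg", "accfeagddbecb"]

emit factor 1: 'aefagfg' (i=0, period=7)
emit factor 2: 'accfeagddbecb' (i=7, period=13)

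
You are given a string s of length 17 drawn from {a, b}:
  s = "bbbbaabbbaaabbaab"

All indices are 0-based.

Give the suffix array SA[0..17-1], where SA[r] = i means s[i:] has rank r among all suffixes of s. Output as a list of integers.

rank | idx | suffix
   0 |   9 | aaabbaab
   1 |  14 | aab
   2 |  10 | aabbaab
   3 |   4 | aabbbaaabbaab
   4 |  15 | ab
   5 |  11 | abbaab
   6 |   5 | abbbaaabbaab
   7 |  16 | b
   8 |   8 | baaabbaab
   9 |  13 | baab
  10 |   3 | baabbbaaabbaab
  11 |   7 | bbaaabbaab
  12 |  12 | bbaab
  13 |   2 | bbaabbbaaabbaab
  14 |   6 | bbbaaabbaab
  15 |   1 | bbbaabbbaaabbaab
  16 |   0 | bbbbaabbbaaabbaab

[9, 14, 10, 4, 15, 11, 5, 16, 8, 13, 3, 7, 12, 2, 6, 1, 0]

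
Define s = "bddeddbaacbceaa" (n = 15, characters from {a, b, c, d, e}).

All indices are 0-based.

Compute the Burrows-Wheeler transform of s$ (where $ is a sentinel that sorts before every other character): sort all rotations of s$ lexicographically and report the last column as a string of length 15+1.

aaebadc$abdebdcd

rank  rotation          last
    0  $bddeddbaacbceaa  a
    1  a$bddeddbaacbcea  a
    2  aa$bddeddbaacbce  e
    3  aacbceaa$bddeddb  b
    4  acbceaa$bddeddba  a
    5  baacbceaa$bddedd  d
    6  bceaa$bddeddbaac  c
    7  bddeddbaacbceaa$  $
    8  cbceaa$bddeddbaa  a
    9  ceaa$bddeddbaacb  b
   10  dbaacbceaa$bdded  d
   11  ddbaacbceaa$bdde  e
   12  ddeddbaacbceaa$b  b
   13  deddbaacbceaa$bd  d
   14  eaa$bddeddbaacbc  c
   15  eddbaacbceaa$bdd  d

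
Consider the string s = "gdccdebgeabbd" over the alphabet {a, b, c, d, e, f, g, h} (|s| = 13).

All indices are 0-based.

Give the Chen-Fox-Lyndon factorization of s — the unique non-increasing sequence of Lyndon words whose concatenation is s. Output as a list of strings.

["g", "d", "ccde", "bge", "abbd"]

emit factor 1: 'g' (i=0, period=1)
emit factor 2: 'd' (i=1, period=1)
emit factor 3: 'ccde' (i=2, period=4)
emit factor 4: 'bge' (i=6, period=3)
emit factor 5: 'abbd' (i=9, period=4)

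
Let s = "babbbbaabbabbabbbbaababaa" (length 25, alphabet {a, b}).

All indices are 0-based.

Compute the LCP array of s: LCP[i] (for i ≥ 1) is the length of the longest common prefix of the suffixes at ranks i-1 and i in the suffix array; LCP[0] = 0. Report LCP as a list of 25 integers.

[0, 1, 2, 3, 1, 3, 2, 6, 3, 8, 0, 3, 4, 2, 3, 4, 9, 1, 5, 3, 5, 2, 6, 3, 7]

rank→(start, suffix):
  0 → (24, 'a')
  1 → (23, 'aa')
  2 → (18, 'aababaa')
  3 → (6, 'aabbabbabbbbaababaa')
  4 → (21, 'abaa')
  5 → (19, 'ababaa')
  6 → (7, 'abbabbabbbbaababaa')
  7 → (10, 'abbabbbbaababaa')
  8 → (13, 'abbbbaababaa')
  9 → (1, 'abbbbaabbabbabbbbaababaa')
  10 → (22, 'baa')
  11 → (17, 'baababaa')
  12 → (5, 'baabbabbabbbbaababaa')
  13 → (20, 'babaa')
  14 → (9, 'babbabbbbaababaa')
  15 → (12, 'babbbbaababaa')
  16 → (0, 'babbbbaabbabbabbbbaababaa')
  17 → (16, 'bbaababaa')
  18 → (4, 'bbaabbabbabbbbaababaa')
  19 → (8, 'bbabbabbbbaababaa')
  20 → (11, 'bbabbbbaababaa')
  21 → (15, 'bbbaababaa')
  22 → (3, 'bbbaabbabbabbbbaababaa')
  23 → (14, 'bbbbaababaa')
  24 → (2, 'bbbbaabbabbabbbbaababaa')

SA = [24, 23, 18, 6, 21, 19, 7, 10, 13, 1, 22, 17, 5, 20, 9, 12, 0, 16, 4, 8, 11, 15, 3, 14, 2]
rank  pair      lcp
   1  s[24:],s[23:]  1  'a'
   2  s[23:],s[18:]  2  'aa'
   3  s[18:],s[6:]  3  'aab'
   4  s[6:],s[21:]  1  'a'
   5  s[21:],s[19:]  3  'aba'
   6  s[19:],s[7:]  2  'ab'
   7  s[7:],s[10:]  6  'abbabb'
   8  s[10:],s[13:]  3  'abb'
   9  s[13:],s[1:]  8  'abbbbaab'
  10  s[1:],s[22:]  0  ''
  11  s[22:],s[17:]  3  'baa'
  12  s[17:],s[5:]  4  'baab'
  13  s[5:],s[20:]  2  'ba'
  14  s[20:],s[9:]  3  'bab'
  15  s[9:],s[12:]  4  'babb'
  16  s[12:],s[0:]  9  'babbbbaab'
  17  s[0:],s[16:]  1  'b'
  18  s[16:],s[4:]  5  'bbaab'
  19  s[4:],s[8:]  3  'bba'
  20  s[8:],s[11:]  5  'bbabb'
  21  s[11:],s[15:]  2  'bb'
  22  s[15:],s[3:]  6  'bbbaab'
  23  s[3:],s[14:]  3  'bbb'
  24  s[14:],s[2:]  7  'bbbbaab'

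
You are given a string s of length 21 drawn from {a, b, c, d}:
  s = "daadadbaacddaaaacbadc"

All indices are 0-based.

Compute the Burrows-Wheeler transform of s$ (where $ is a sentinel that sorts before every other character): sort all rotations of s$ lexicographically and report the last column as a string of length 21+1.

cdaabdaaadbdcdaad$aaac

rank  rotation                last
    0  $daadadbaacddaaaacbadc  c
    1  aaaacbadc$daadadbaacdd  d
    2  aaacbadc$daadadbaacdda  a
    3  aacbadc$daadadbaacddaa  a
    4  aacddaaaacbadc$daadadb  b
    5  aadadbaacddaaaacbadc$d  d
    6  acbadc$daadadbaacddaaa  a
    7  acddaaaacbadc$daadadba  a
    8  adadbaacddaaaacbadc$da  a
    9  adbaacddaaaacbadc$daad  d
   10  adc$daadadbaacddaaaacb  b
   11  baacddaaaacbadc$daadad  d
   12  badc$daadadbaacddaaaac  c
   13  c$daadadbaacddaaaacbad  d
   14  cbadc$daadadbaacddaaaa  a
   15  cddaaaacbadc$daadadbaa  a
   16  daaaacbadc$daadadbaacd  d
   17  daadadbaacddaaaacbadc$  $
   18  dadbaacddaaaacbadc$daa  a
   19  dbaacddaaaacbadc$daada  a
   20  dc$daadadbaacddaaaacba  a
   21  ddaaaacbadc$daadadbaac  c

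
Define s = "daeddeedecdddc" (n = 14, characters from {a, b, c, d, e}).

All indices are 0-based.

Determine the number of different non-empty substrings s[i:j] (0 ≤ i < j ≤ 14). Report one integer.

91

sorted suffixes:
  #0 SA[0]=1  'aeddeedecdddc'
  #1 SA[1]=13  'c'
  #2 SA[2]=9  'cdddc'
  #3 SA[3]=0  'daeddeedecdddc'
  #4 SA[4]=12  'dc'
  #5 SA[5]=11  'ddc'
  #6 SA[6]=10  'dddc'
  #7 SA[7]=3  'ddeedecdddc'
  #8 SA[8]=7  'decdddc'
  #9 SA[9]=4  'deedecdddc'
  #10 SA[10]=8  'ecdddc'
  #11 SA[11]=2  'eddeedecdddc'
  #12 SA[12]=6  'edecdddc'
  #13 SA[13]=5  'eedecdddc'

SA = [1, 13, 9, 0, 12, 11, 10, 3, 7, 4, 8, 2, 6, 5]
[i] adj suffixes → lcp
  [1] 1/13 → 0 ('')
  [2] 13/9 → 1 ('c')
  [3] 9/0 → 0 ('')
  [4] 0/12 → 1 ('d')
  [5] 12/11 → 1 ('d')
  [6] 11/10 → 2 ('dd')
  [7] 10/3 → 2 ('dd')
  [8] 3/7 → 1 ('d')
  [9] 7/4 → 2 ('de')
  [10] 4/8 → 0 ('')
  [11] 8/2 → 1 ('e')
  [12] 2/6 → 2 ('ed')
  [13] 6/5 → 1 ('e')

n(n+1)/2 = 14·15/2 = 105
Σ LCP = 0 + 0 + 1 + 0 + 1 + 1 + 2 + 2 + 1 + 2 + 0 + 1 + 2 + 1 = 14
distinct = 105 − 14 = 91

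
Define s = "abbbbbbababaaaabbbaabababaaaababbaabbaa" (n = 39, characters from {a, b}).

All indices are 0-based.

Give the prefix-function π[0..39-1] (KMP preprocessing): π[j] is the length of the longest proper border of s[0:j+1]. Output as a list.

[0, 0, 0, 0, 0, 0, 0, 1, 2, 1, 2, 1, 1, 1, 1, 2, 3, 4, 1, 1, 2, 1, 2, 1, 2, 1, 1, 1, 1, 2, 1, 2, 3, 1, 1, 2, 3, 1, 1]

π[0] = 0
j=1 s[j]='b': π[1]=0 (border '')
j=2 s[j]='b': π[2]=0 (border '')
j=3 s[j]='b': π[3]=0 (border '')
j=4 s[j]='b': π[4]=0 (border '')
j=5 s[j]='b': π[5]=0 (border '')
j=6 s[j]='b': π[6]=0 (border '')
j=7 s[j]='a': π[7]=1 (border 'a')
j=8 s[j]='b': π[8]=2 (border 'ab')
j=9 s[j]='a': k: 2→0; π[9]=1 (border 'a')
j=10 s[j]='b': π[10]=2 (border 'ab')
j=11 s[j]='a': k: 2→0; π[11]=1 (border 'a')
j=12 s[j]='a': k: 1→0; π[12]=1 (border 'a')
j=13 s[j]='a': k: 1→0; π[13]=1 (border 'a')
j=14 s[j]='a': k: 1→0; π[14]=1 (border 'a')
j=15 s[j]='b': π[15]=2 (border 'ab')
j=16 s[j]='b': π[16]=3 (border 'abb')
j=17 s[j]='b': π[17]=4 (border 'abbb')
j=18 s[j]='a': k: 4→0; π[18]=1 (border 'a')
j=19 s[j]='a': k: 1→0; π[19]=1 (border 'a')
j=20 s[j]='b': π[20]=2 (border 'ab')
j=21 s[j]='a': k: 2→0; π[21]=1 (border 'a')
j=22 s[j]='b': π[22]=2 (border 'ab')
j=23 s[j]='a': k: 2→0; π[23]=1 (border 'a')
j=24 s[j]='b': π[24]=2 (border 'ab')
j=25 s[j]='a': k: 2→0; π[25]=1 (border 'a')
j=26 s[j]='a': k: 1→0; π[26]=1 (border 'a')
j=27 s[j]='a': k: 1→0; π[27]=1 (border 'a')
j=28 s[j]='a': k: 1→0; π[28]=1 (border 'a')
j=29 s[j]='b': π[29]=2 (border 'ab')
j=30 s[j]='a': k: 2→0; π[30]=1 (border 'a')
j=31 s[j]='b': π[31]=2 (border 'ab')
j=32 s[j]='b': π[32]=3 (border 'abb')
j=33 s[j]='a': k: 3→0; π[33]=1 (border 'a')
j=34 s[j]='a': k: 1→0; π[34]=1 (border 'a')
j=35 s[j]='b': π[35]=2 (border 'ab')
j=36 s[j]='b': π[36]=3 (border 'abb')
j=37 s[j]='a': k: 3→0; π[37]=1 (border 'a')
j=38 s[j]='a': k: 1→0; π[38]=1 (border 'a')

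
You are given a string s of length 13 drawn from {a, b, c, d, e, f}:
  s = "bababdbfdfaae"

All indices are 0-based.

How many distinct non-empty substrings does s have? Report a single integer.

80

rank→(start, suffix):
  0 → (10, 'aae')
  1 → (1, 'ababdbfdfaae')
  2 → (3, 'abdbfdfaae')
  3 → (11, 'ae')
  4 → (0, 'bababdbfdfaae')
  5 → (2, 'babdbfdfaae')
  6 → (4, 'bdbfdfaae')
  7 → (6, 'bfdfaae')
  8 → (5, 'dbfdfaae')
  9 → (8, 'dfaae')
  10 → (12, 'e')
  11 → (9, 'faae')
  12 → (7, 'fdfaae')

SA = [10, 1, 3, 11, 0, 2, 4, 6, 5, 8, 12, 9, 7]
i: (SA[i-1],SA[i]) lcp shared
  1: (10,1) 1 'a'
  2: (1,3) 2 'ab'
  3: (3,11) 1 'a'
  4: (11,0) 0 ''
  5: (0,2) 3 'bab'
  6: (2,4) 1 'b'
  7: (4,6) 1 'b'
  8: (6,5) 0 ''
  9: (5,8) 1 'd'
  10: (8,12) 0 ''
  11: (12,9) 0 ''
  12: (9,7) 1 'f'

n(n+1)/2 = 13·14/2 = 91
Σ LCP = 0 + 1 + 2 + 1 + 0 + 3 + 1 + 1 + 0 + 1 + 0 + 0 + 1 = 11
distinct = 91 − 11 = 80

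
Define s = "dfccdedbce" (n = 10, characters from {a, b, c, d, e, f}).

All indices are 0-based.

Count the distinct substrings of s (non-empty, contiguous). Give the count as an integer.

50

rank | idx | suffix
   0 |   7 | bce
   1 |   2 | ccdedbce
   2 |   3 | cdedbce
   3 |   8 | ce
   4 |   6 | dbce
   5 |   4 | dedbce
   6 |   0 | dfccdedbce
   7 |   9 | e
   8 |   5 | edbce
   9 |   1 | fccdedbce

SA = [7, 2, 3, 8, 6, 4, 0, 9, 5, 1]
[i] adj suffixes → lcp
  [1] 7/2 → 0 ('')
  [2] 2/3 → 1 ('c')
  [3] 3/8 → 1 ('c')
  [4] 8/6 → 0 ('')
  [5] 6/4 → 1 ('d')
  [6] 4/0 → 1 ('d')
  [7] 0/9 → 0 ('')
  [8] 9/5 → 1 ('e')
  [9] 5/1 → 0 ('')

n(n+1)/2 = 10·11/2 = 55
Σ LCP = 0 + 0 + 1 + 1 + 0 + 1 + 1 + 0 + 1 + 0 = 5
distinct = 55 − 5 = 50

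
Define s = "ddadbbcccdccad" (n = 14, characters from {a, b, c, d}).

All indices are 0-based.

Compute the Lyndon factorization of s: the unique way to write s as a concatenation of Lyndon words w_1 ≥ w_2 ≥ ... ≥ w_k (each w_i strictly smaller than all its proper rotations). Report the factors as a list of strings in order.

emit factor 1: 'd' (i=0, period=1)
emit factor 2: 'd' (i=1, period=1)
emit factor 3: 'adbbcccdcc' (i=2, period=10)
emit factor 4: 'ad' (i=12, period=2)

["d", "d", "adbbcccdcc", "ad"]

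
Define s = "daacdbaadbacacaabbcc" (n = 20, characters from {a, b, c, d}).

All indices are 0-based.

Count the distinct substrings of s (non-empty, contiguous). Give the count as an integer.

185

sorted suffixes:
  #0 SA[0]=14  'aabbcc'
  #1 SA[1]=1  'aacdbaadbacacaabbcc'
  #2 SA[2]=6  'aadbacacaabbcc'
  #3 SA[3]=15  'abbcc'
  #4 SA[4]=12  'acaabbcc'
  #5 SA[5]=10  'acacaabbcc'
  #6 SA[6]=2  'acdbaadbacacaabbcc'
  #7 SA[7]=7  'adbacacaabbcc'
  #8 SA[8]=5  'baadbacacaabbcc'
  #9 SA[9]=9  'bacacaabbcc'
  #10 SA[10]=16  'bbcc'
  #11 SA[11]=17  'bcc'
  #12 SA[12]=19  'c'
  #13 SA[13]=13  'caabbcc'
  #14 SA[14]=11  'cacaabbcc'
  #15 SA[15]=18  'cc'
  #16 SA[16]=3  'cdbaadbacacaabbcc'
  #17 SA[17]=0  'daacdbaadbacacaabbcc'
  #18 SA[18]=4  'dbaadbacacaabbcc'
  #19 SA[19]=8  'dbacacaabbcc'

SA = [14, 1, 6, 15, 12, 10, 2, 7, 5, 9, 16, 17, 19, 13, 11, 18, 3, 0, 4, 8]
[i] adj suffixes → lcp
  [1] 14/1 → 2 ('aa')
  [2] 1/6 → 2 ('aa')
  [3] 6/15 → 1 ('a')
  [4] 15/12 → 1 ('a')
  [5] 12/10 → 3 ('aca')
  [6] 10/2 → 2 ('ac')
  [7] 2/7 → 1 ('a')
  [8] 7/5 → 0 ('')
  [9] 5/9 → 2 ('ba')
  [10] 9/16 → 1 ('b')
  [11] 16/17 → 1 ('b')
  [12] 17/19 → 0 ('')
  [13] 19/13 → 1 ('c')
  [14] 13/11 → 2 ('ca')
  [15] 11/18 → 1 ('c')
  [16] 18/3 → 1 ('c')
  [17] 3/0 → 0 ('')
  [18] 0/4 → 1 ('d')
  [19] 4/8 → 3 ('dba')

n(n+1)/2 = 20·21/2 = 210
Σ LCP = 0 + 2 + 2 + 1 + 1 + 3 + 2 + 1 + 0 + 2 + 1 + 1 + 0 + 1 + 2 + 1 + 1 + 0 + 1 + 3 = 25
distinct = 210 − 25 = 185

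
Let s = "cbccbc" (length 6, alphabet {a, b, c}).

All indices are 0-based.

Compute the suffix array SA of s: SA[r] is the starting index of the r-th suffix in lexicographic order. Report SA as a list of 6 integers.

[4, 1, 5, 3, 0, 2]

rank | idx | suffix
   0 |   4 | bc
   1 |   1 | bccbc
   2 |   5 | c
   3 |   3 | cbc
   4 |   0 | cbccbc
   5 |   2 | ccbc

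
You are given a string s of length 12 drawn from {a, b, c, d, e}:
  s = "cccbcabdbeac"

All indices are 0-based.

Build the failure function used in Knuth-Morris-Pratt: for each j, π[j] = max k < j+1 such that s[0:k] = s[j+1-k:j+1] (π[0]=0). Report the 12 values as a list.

[0, 1, 2, 0, 1, 0, 0, 0, 0, 0, 0, 1]

π[0] = 0
j=1 s[j]='c': π[1]=1 (border 'c')
j=2 s[j]='c': π[2]=2 (border 'cc')
j=3 s[j]='b': k: 2→1→0; π[3]=0 (border '')
j=4 s[j]='c': π[4]=1 (border 'c')
j=5 s[j]='a': k: 1→0; π[5]=0 (border '')
j=6 s[j]='b': π[6]=0 (border '')
j=7 s[j]='d': π[7]=0 (border '')
j=8 s[j]='b': π[8]=0 (border '')
j=9 s[j]='e': π[9]=0 (border '')
j=10 s[j]='a': π[10]=0 (border '')
j=11 s[j]='c': π[11]=1 (border 'c')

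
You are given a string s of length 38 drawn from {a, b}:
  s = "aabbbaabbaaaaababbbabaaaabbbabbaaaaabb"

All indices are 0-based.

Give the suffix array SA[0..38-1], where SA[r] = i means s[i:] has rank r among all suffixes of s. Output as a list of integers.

[9, 31, 10, 32, 21, 11, 33, 22, 12, 34, 5, 0, 23, 19, 13, 35, 6, 28, 1, 15, 24, 37, 8, 30, 20, 4, 18, 27, 14, 36, 7, 29, 3, 17, 26, 2, 16, 25]

rank→(start, suffix):
  0 → (9, 'aaaaababbbabaaaabbbabbaaaaabb')
  1 → (31, 'aaaaabb')
  2 → (10, 'aaaababbbabaaaabbbabbaaaaabb')
  3 → (32, 'aaaabb')
  4 → (21, 'aaaabbbabbaaaaabb')
  5 → (11, 'aaababbbabaaaabbbabbaaaaabb')
  6 → (33, 'aaabb')
  7 → (22, 'aaabbbabbaaaaabb')
  8 → (12, 'aababbbabaaaabbbabbaaaaabb')
  9 → (34, 'aabb')
  10 → (5, 'aabbaaaaababbbabaaaabbbabbaaaaabb')
  11 → (0, 'aabbbaabbaaaaababbbabaaaabbbabbaaaaabb')
  12 → (23, 'aabbbabbaaaaabb')
  13 → (19, 'abaaaabbbabbaaaaabb')
  14 → (13, 'ababbbabaaaabbbabbaaaaabb')
  15 → (35, 'abb')
  16 → (6, 'abbaaaaababbbabaaaabbbabbaaaaabb')
  17 → (28, 'abbaaaaabb')
  18 → (1, 'abbbaabbaaaaababbbabaaaabbbabbaaaaabb')
  19 → (15, 'abbbabaaaabbbabbaaaaabb')
  20 → (24, 'abbbabbaaaaabb')
  21 → (37, 'b')
  22 → (8, 'baaaaababbbabaaaabbbabbaaaaabb')
  23 → (30, 'baaaaabb')
  24 → (20, 'baaaabbbabbaaaaabb')
  25 → (4, 'baabbaaaaababbbabaaaabbbabbaaaaabb')
  26 → (18, 'babaaaabbbabbaaaaabb')
  27 → (27, 'babbaaaaabb')
  28 → (14, 'babbbabaaaabbbabbaaaaabb')
  29 → (36, 'bb')
  30 → (7, 'bbaaaaababbbabaaaabbbabbaaaaabb')
  31 → (29, 'bbaaaaabb')
  32 → (3, 'bbaabbaaaaababbbabaaaabbbabbaaaaabb')
  33 → (17, 'bbabaaaabbbabbaaaaabb')
  34 → (26, 'bbabbaaaaabb')
  35 → (2, 'bbbaabbaaaaababbbabaaaabbbabbaaaaabb')
  36 → (16, 'bbbabaaaabbbabbaaaaabb')
  37 → (25, 'bbbabbaaaaabb')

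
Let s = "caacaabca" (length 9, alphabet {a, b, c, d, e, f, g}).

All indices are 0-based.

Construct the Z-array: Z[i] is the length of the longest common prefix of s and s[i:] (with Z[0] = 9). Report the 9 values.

Z[0]=9
i=1: i≥r, start 0; Z[1]=0
i=2: i≥r, start 0; Z[2]=0
i=3: i≥r, start 0; Z[3]=3 extend→box=[3,6)
i=4: min(r-i=2, Z[1]=0)=0; Z[4]=0
i=5: min(r-i=1, Z[2]=0)=0; Z[5]=0
i=6: i≥r, start 0; Z[6]=0
i=7: i≥r, start 0; Z[7]=2 extend→box=[7,9)
i=8: min(r-i=1, Z[1]=0)=0; Z[8]=0

[9, 0, 0, 3, 0, 0, 0, 2, 0]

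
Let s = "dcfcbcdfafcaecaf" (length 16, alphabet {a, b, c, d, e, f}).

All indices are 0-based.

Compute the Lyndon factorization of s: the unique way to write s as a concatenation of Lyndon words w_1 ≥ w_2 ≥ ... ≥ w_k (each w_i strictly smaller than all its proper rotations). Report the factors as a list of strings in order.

emit factor 1: 'd' (i=0, period=1)
emit factor 2: 'cf' (i=1, period=2)
emit factor 3: 'c' (i=3, period=1)
emit factor 4: 'bcdf' (i=4, period=4)
emit factor 5: 'afc' (i=8, period=3)
emit factor 6: 'aecaf' (i=11, period=5)

["d", "cf", "c", "bcdf", "afc", "aecaf"]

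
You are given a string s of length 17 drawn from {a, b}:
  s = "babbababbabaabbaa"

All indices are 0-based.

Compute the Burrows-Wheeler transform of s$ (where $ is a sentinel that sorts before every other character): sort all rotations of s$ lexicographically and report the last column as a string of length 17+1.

aabbbbabbbabba$aaa

rank  rotation            last
    0  $babbababbabaabbaa  a
    1  a$babbababbabaabba  a
    2  aa$babbababbabaabb  b
    3  aabbaa$babbababbab  b
    4  abaabbaa$babbababb  b
    5  ababbabaabbaa$babb  b
    6  abbaa$babbababbaba  a
    7  abbabaabbaa$babbab  b
    8  abbababbabaabbaa$b  b
    9  baa$babbababbabaab  b
   10  baabbaa$babbababba  a
   11  babaabbaa$babbabab  b
   12  bababbabaabbaa$bab  b
   13  babbabaabbaa$babba  a
   14  babbababbabaabbaa$  $
   15  bbaa$babbababbabaa  a
   16  bbabaabbaa$babbaba  a
   17  bbababbabaabbaa$ba  a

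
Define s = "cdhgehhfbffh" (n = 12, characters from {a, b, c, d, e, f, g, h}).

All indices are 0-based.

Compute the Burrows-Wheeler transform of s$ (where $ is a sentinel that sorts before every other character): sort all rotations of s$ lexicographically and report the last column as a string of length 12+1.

hf$cghbfhfhde

rank  rotation       last
    0  $cdhgehhfbffh  h
    1  bffh$cdhgehhf  f
    2  cdhgehhfbffh$  $
    3  dhgehhfbffh$c  c
    4  ehhfbffh$cdhg  g
    5  fbffh$cdhgehh  h
    6  ffh$cdhgehhfb  b
    7  fh$cdhgehhfbf  f
    8  gehhfbffh$cdh  h
    9  h$cdhgehhfbff  f
   10  hfbffh$cdhgeh  h
   11  hgehhfbffh$cd  d
   12  hhfbffh$cdhge  e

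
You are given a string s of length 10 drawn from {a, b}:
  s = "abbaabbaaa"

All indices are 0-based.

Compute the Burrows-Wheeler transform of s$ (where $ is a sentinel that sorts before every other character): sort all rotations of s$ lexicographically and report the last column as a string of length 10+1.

aaabba$bbaa

rank  rotation     last
    0  $abbaabbaaa  a
    1  a$abbaabbaa  a
    2  aa$abbaabba  a
    3  aaa$abbaabb  b
    4  aabbaaa$abb  b
    5  abbaaa$abba  a
    6  abbaabbaaa$  $
    7  baaa$abbaab  b
    8  baabbaaa$ab  b
    9  bbaaa$abbaa  a
   10  bbaabbaaa$a  a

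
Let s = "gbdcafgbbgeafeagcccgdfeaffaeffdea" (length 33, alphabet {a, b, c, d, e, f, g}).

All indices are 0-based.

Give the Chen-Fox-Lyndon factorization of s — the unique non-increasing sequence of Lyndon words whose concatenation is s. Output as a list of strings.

emit factor 1: 'g' (i=0, period=1)
emit factor 2: 'bdc' (i=1, period=3)
emit factor 3: 'afgbbge' (i=4, period=7)
emit factor 4: 'afeagcccgdfeaff' (i=11, period=15)
emit factor 5: 'aeffde' (i=26, period=6)
emit factor 6: 'a' (i=32, period=1)

["g", "bdc", "afgbbge", "afeagcccgdfeaff", "aeffde", "a"]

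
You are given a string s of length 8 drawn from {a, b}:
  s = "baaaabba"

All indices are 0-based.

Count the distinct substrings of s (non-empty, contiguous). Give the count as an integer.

rank | idx | suffix
   0 |   7 | a
   1 |   1 | aaaabba
   2 |   2 | aaabba
   3 |   3 | aabba
   4 |   4 | abba
   5 |   6 | ba
   6 |   0 | baaaabba
   7 |   5 | bba

SA = [7, 1, 2, 3, 4, 6, 0, 5]
[i] adj suffixes → lcp
  [1] 7/1 → 1 ('a')
  [2] 1/2 → 3 ('aaa')
  [3] 2/3 → 2 ('aa')
  [4] 3/4 → 1 ('a')
  [5] 4/6 → 0 ('')
  [6] 6/0 → 2 ('ba')
  [7] 0/5 → 1 ('b')

n(n+1)/2 = 8·9/2 = 36
Σ LCP = 0 + 1 + 3 + 2 + 1 + 0 + 2 + 1 = 10
distinct = 36 − 10 = 26

26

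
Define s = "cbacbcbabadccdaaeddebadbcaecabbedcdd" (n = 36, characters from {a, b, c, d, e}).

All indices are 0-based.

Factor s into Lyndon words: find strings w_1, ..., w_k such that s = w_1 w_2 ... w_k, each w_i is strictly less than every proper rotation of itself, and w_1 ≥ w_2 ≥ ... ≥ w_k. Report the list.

["c", "b", "acbcb", "abadccd", "aaeddebadbcaecabbedcdd"]

emit factor 1: 'c' (i=0, period=1)
emit factor 2: 'b' (i=1, period=1)
emit factor 3: 'acbcb' (i=2, period=5)
emit factor 4: 'abadccd' (i=7, period=7)
emit factor 5: 'aaeddebadbcaecabbedcdd' (i=14, period=22)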